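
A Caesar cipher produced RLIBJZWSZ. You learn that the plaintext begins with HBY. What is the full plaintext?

HBYRZPMIP

From the crib: R(17)−H(7)=10, so the shift is 10.
Subtract 10 from each ciphertext letter:
R(17): 17−10=7 → H
L(11): 11−10=1 → B
I(8): 8−10=-2≡24 → Y
B(1): 1−10=-9≡17 → R
J(9): 9−10=-1≡25 → Z
Z(25): 25−10=15 → P
W(22): 22−10=12 → M
S(18): 18−10=8 → I
Z(25): 25−10=15 → P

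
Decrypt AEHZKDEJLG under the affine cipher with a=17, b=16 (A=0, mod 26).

The inverse of 17 mod 26 is 23, since 17·23=391≡1. Apply D(y)=23·(y−16) mod 26:
A(0): 23·(0−16)=-368≡22 → W
E(4): 23·(4−16)=-276≡10 → K
H(7): 23·(7−16)=-207≡1 → B
Z(25): 23·(25−16)=207≡25 → Z
K(10): 23·(10−16)=-138≡18 → S
D(3): 23·(3−16)=-299≡13 → N
E(4): 23·(4−16)=-276≡10 → K
J(9): 23·(9−16)=-161≡21 → V
L(11): 23·(11−16)=-115≡15 → P
G(6): 23·(6−16)=-230≡4 → E

WKBZSNKVPE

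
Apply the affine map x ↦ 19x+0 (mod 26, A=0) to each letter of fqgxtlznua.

f(5): 19·5+0=95≡17 → r
q(16): 19·16+0=304≡18 → s
g(6): 19·6+0=114≡10 → k
x(23): 19·23+0=437≡21 → v
t(19): 19·19+0=361≡23 → x
l(11): 19·11+0=209≡1 → b
z(25): 19·25+0=475≡7 → h
n(13): 19·13+0=247≡13 → n
u(20): 19·20+0=380≡16 → q
a(0): 19·0+0=0 → a

rskvxbhnqa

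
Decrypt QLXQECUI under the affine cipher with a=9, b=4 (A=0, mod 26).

KVFKAUWM

The inverse of 9 mod 26 is 3, since 9·3=27≡1. Apply D(y)=3·(y−4) mod 26:
Q(16): 3·(16−4)=36≡10 → K
L(11): 3·(11−4)=21 → V
X(23): 3·(23−4)=57≡5 → F
Q(16): 3·(16−4)=36≡10 → K
E(4): 3·(4−4)=0 → A
C(2): 3·(2−4)=-6≡20 → U
U(20): 3·(20−4)=48≡22 → W
I(8): 3·(8−4)=12 → M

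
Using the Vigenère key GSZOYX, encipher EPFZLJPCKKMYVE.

Repeat the key across the message: GSZOYXGSZOYXGS
E(4)+G(6): 10 → K
P(15)+S(18): 33≡7 → H
F(5)+Z(25): 30≡4 → E
Z(25)+O(14): 39≡13 → N
L(11)+Y(24): 35≡9 → J
J(9)+X(23): 32≡6 → G
P(15)+G(6): 21 → V
C(2)+S(18): 20 → U
K(10)+Z(25): 35≡9 → J
K(10)+O(14): 24 → Y
M(12)+Y(24): 36≡10 → K
Y(24)+X(23): 47≡21 → V
V(21)+G(6): 27≡1 → B
E(4)+S(18): 22 → W

KHENJGVUJYKVBW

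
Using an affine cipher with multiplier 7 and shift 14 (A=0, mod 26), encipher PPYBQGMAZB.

PPAVWEUOHV

P(15): 7·15+14=119≡15 → P
P(15): 7·15+14=119≡15 → P
Y(24): 7·24+14=182≡0 → A
B(1): 7·1+14=21 → V
Q(16): 7·16+14=126≡22 → W
G(6): 7·6+14=56≡4 → E
M(12): 7·12+14=98≡20 → U
A(0): 7·0+14=14 → O
Z(25): 7·25+14=189≡7 → H
B(1): 7·1+14=21 → V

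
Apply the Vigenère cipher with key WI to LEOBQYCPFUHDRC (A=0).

Repeat the key across the message: WIWIWIWIWIWIWI
L(11)+W(22): 33≡7 → H
E(4)+I(8): 12 → M
O(14)+W(22): 36≡10 → K
B(1)+I(8): 9 → J
Q(16)+W(22): 38≡12 → M
Y(24)+I(8): 32≡6 → G
C(2)+W(22): 24 → Y
P(15)+I(8): 23 → X
F(5)+W(22): 27≡1 → B
U(20)+I(8): 28≡2 → C
H(7)+W(22): 29≡3 → D
D(3)+I(8): 11 → L
R(17)+W(22): 39≡13 → N
C(2)+I(8): 10 → K

HMKJMGYXBCDLNK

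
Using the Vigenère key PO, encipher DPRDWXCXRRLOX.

Repeat the key across the message: POPOPOPOPOPOP
D(3)+P(15): 18 → S
P(15)+O(14): 29≡3 → D
R(17)+P(15): 32≡6 → G
D(3)+O(14): 17 → R
W(22)+P(15): 37≡11 → L
X(23)+O(14): 37≡11 → L
C(2)+P(15): 17 → R
X(23)+O(14): 37≡11 → L
R(17)+P(15): 32≡6 → G
R(17)+O(14): 31≡5 → F
L(11)+P(15): 26≡0 → A
O(14)+O(14): 28≡2 → C
X(23)+P(15): 38≡12 → M

SDGRLLRLGFACM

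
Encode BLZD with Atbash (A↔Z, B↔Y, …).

YOAW

B(1) → Y(24)
L(11) → O(14)
Z(25) → A(0)
D(3) → W(22)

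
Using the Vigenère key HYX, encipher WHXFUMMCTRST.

Repeat the key across the message: HYXHYXHYXHYX
W(22)+H(7): 29≡3 → D
H(7)+Y(24): 31≡5 → F
X(23)+X(23): 46≡20 → U
F(5)+H(7): 12 → M
U(20)+Y(24): 44≡18 → S
M(12)+X(23): 35≡9 → J
M(12)+H(7): 19 → T
C(2)+Y(24): 26≡0 → A
T(19)+X(23): 42≡16 → Q
R(17)+H(7): 24 → Y
S(18)+Y(24): 42≡16 → Q
T(19)+X(23): 42≡16 → Q

DFUMSJTAQYQQ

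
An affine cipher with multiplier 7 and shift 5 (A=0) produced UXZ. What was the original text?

RKO

The inverse of 7 mod 26 is 15, since 7·15=105≡1. Apply D(y)=15·(y−5) mod 26:
U(20): 15·(20−5)=225≡17 → R
X(23): 15·(23−5)=270≡10 → K
Z(25): 15·(25−5)=300≡14 → O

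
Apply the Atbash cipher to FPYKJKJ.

UKBPQPQ

F(5) → U(20)
P(15) → K(10)
Y(24) → B(1)
K(10) → P(15)
J(9) → Q(16)
K(10) → P(15)
J(9) → Q(16)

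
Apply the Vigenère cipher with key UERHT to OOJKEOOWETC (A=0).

ISARXISNLMW

Repeat the key across the message: UERHTUERHTU
O(14)+U(20): 34≡8 → I
O(14)+E(4): 18 → S
J(9)+R(17): 26≡0 → A
K(10)+H(7): 17 → R
E(4)+T(19): 23 → X
O(14)+U(20): 34≡8 → I
O(14)+E(4): 18 → S
W(22)+R(17): 39≡13 → N
E(4)+H(7): 11 → L
T(19)+T(19): 38≡12 → M
C(2)+U(20): 22 → W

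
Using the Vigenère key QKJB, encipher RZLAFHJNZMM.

Repeat the key across the message: QKJBQKJBQKJ
R(17)+Q(16): 33≡7 → H
Z(25)+K(10): 35≡9 → J
L(11)+J(9): 20 → U
A(0)+B(1): 1 → B
F(5)+Q(16): 21 → V
H(7)+K(10): 17 → R
J(9)+J(9): 18 → S
N(13)+B(1): 14 → O
Z(25)+Q(16): 41≡15 → P
M(12)+K(10): 22 → W
M(12)+J(9): 21 → V

HJUBVRSOPWV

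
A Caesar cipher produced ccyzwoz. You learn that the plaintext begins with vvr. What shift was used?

7

From the crib: c(2)−v(21)=-19≡7, so the shift is 7.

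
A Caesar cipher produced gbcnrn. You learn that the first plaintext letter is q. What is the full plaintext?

From the crib: g(6)−q(16)=-10≡16, so the shift is 16.
Subtract 16 from each ciphertext letter:
g(6): 6−16=-10≡16 → q
b(1): 1−16=-15≡11 → l
c(2): 2−16=-14≡12 → m
n(13): 13−16=-3≡23 → x
r(17): 17−16=1 → b
n(13): 13−16=-3≡23 → x

qlmxbx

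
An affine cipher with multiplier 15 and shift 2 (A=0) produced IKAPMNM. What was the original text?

The inverse of 15 mod 26 is 7, since 15·7=105≡1. Apply D(y)=7·(y−2) mod 26:
I(8): 7·(8−2)=42≡16 → Q
K(10): 7·(10−2)=56≡4 → E
A(0): 7·(0−2)=-14≡12 → M
P(15): 7·(15−2)=91≡13 → N
M(12): 7·(12−2)=70≡18 → S
N(13): 7·(13−2)=77≡25 → Z
M(12): 7·(12−2)=70≡18 → S

QEMNSZS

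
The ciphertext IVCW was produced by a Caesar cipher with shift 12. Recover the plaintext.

I(8): 8−12=-4≡22 → W
V(21): 21−12=9 → J
C(2): 2−12=-10≡16 → Q
W(22): 22−12=10 → K

WJQK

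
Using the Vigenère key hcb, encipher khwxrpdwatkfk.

Repeat the key across the message: hcbhcbhcbhcbh
k(10)+h(7): 17 → r
h(7)+c(2): 9 → j
w(22)+b(1): 23 → x
x(23)+h(7): 30≡4 → e
r(17)+c(2): 19 → t
p(15)+b(1): 16 → q
d(3)+h(7): 10 → k
w(22)+c(2): 24 → y
a(0)+b(1): 1 → b
t(19)+h(7): 26≡0 → a
k(10)+c(2): 12 → m
f(5)+b(1): 6 → g
k(10)+h(7): 17 → r

rjxetqkybamgr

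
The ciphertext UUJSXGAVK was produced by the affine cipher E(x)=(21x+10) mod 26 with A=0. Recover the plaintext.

The inverse of 21 mod 26 is 5, since 21·5=105≡1. Apply D(y)=5·(y−10) mod 26:
U(20): 5·(20−10)=50≡24 → Y
U(20): 5·(20−10)=50≡24 → Y
J(9): 5·(9−10)=-5≡21 → V
S(18): 5·(18−10)=40≡14 → O
X(23): 5·(23−10)=65≡13 → N
G(6): 5·(6−10)=-20≡6 → G
A(0): 5·(0−10)=-50≡2 → C
V(21): 5·(21−10)=55≡3 → D
K(10): 5·(10−10)=0 → A

YYVONGCDA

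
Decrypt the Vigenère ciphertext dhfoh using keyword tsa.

Repeat the key across the ciphertext: tsats
d(3)−t(19): -16≡10 → k
h(7)−s(18): -11≡15 → p
f(5)−a(0): 5 → f
o(14)−t(19): -5≡21 → v
h(7)−s(18): -11≡15 → p

kpfvp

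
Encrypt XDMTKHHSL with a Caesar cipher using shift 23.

X(23): 23+23=46≡20 → U
D(3): 3+23=26≡0 → A
M(12): 12+23=35≡9 → J
T(19): 19+23=42≡16 → Q
K(10): 10+23=33≡7 → H
H(7): 7+23=30≡4 → E
H(7): 7+23=30≡4 → E
S(18): 18+23=41≡15 → P
L(11): 11+23=34≡8 → I

UAJQHEEPI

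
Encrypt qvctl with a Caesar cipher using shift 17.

hmtkc

q(16): 16+17=33≡7 → h
v(21): 21+17=38≡12 → m
c(2): 2+17=19 → t
t(19): 19+17=36≡10 → k
l(11): 11+17=28≡2 → c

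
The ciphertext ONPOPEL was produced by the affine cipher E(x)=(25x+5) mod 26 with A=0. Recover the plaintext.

The inverse of 25 mod 26 is 25, since 25·25=625≡1. Apply D(y)=25·(y−5) mod 26:
O(14): 25·(14−5)=225≡17 → R
N(13): 25·(13−5)=200≡18 → S
P(15): 25·(15−5)=250≡16 → Q
O(14): 25·(14−5)=225≡17 → R
P(15): 25·(15−5)=250≡16 → Q
E(4): 25·(4−5)=-25≡1 → B
L(11): 25·(11−5)=150≡20 → U

RSQRQBU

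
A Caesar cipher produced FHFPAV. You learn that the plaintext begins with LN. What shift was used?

From the crib: F(5)−L(11)=-6≡20, so the shift is 20.

20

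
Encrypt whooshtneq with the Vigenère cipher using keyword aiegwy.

Repeat the key across the message: aiegwyaieg
w(22)+a(0): 22 → w
h(7)+i(8): 15 → p
o(14)+e(4): 18 → s
o(14)+g(6): 20 → u
s(18)+w(22): 40≡14 → o
h(7)+y(24): 31≡5 → f
t(19)+a(0): 19 → t
n(13)+i(8): 21 → v
e(4)+e(4): 8 → i
q(16)+g(6): 22 → w

wpsuoftviw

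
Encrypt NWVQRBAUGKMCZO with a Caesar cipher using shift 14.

N(13): 13+14=27≡1 → B
W(22): 22+14=36≡10 → K
V(21): 21+14=35≡9 → J
Q(16): 16+14=30≡4 → E
R(17): 17+14=31≡5 → F
B(1): 1+14=15 → P
A(0): 0+14=14 → O
U(20): 20+14=34≡8 → I
G(6): 6+14=20 → U
K(10): 10+14=24 → Y
M(12): 12+14=26≡0 → A
C(2): 2+14=16 → Q
Z(25): 25+14=39≡13 → N
O(14): 14+14=28≡2 → C

BKJEFPOIUYAQNC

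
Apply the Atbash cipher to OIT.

LRG

O(14) → L(11)
I(8) → R(17)
T(19) → G(6)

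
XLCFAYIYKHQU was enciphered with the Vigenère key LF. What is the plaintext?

Repeat the key across the ciphertext: LFLFLFLFLFLF
X(23)−L(11): 12 → M
L(11)−F(5): 6 → G
C(2)−L(11): -9≡17 → R
F(5)−F(5): 0 → A
A(0)−L(11): -11≡15 → P
Y(24)−F(5): 19 → T
I(8)−L(11): -3≡23 → X
Y(24)−F(5): 19 → T
K(10)−L(11): -1≡25 → Z
H(7)−F(5): 2 → C
Q(16)−L(11): 5 → F
U(20)−F(5): 15 → P

MGRAPTXTZCFP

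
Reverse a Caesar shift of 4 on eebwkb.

e(4): 4−4=0 → a
e(4): 4−4=0 → a
b(1): 1−4=-3≡23 → x
w(22): 22−4=18 → s
k(10): 10−4=6 → g
b(1): 1−4=-3≡23 → x

aaxsgx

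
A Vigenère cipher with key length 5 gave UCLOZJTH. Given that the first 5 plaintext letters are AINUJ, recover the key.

UUYUQ

Subtract each crib letter from the matching ciphertext letter (mod 26):
U(20)−A(0)=20 → U
C(2)−I(8)=-6≡20 → U
L(11)−N(13)=-2≡24 → Y
O(14)−U(20)=-6≡20 → U
Z(25)−J(9)=16 → Q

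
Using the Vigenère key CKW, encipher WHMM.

YRIO

Repeat the key across the message: CKWC
W(22)+C(2): 24 → Y
H(7)+K(10): 17 → R
M(12)+W(22): 34≡8 → I
M(12)+C(2): 14 → O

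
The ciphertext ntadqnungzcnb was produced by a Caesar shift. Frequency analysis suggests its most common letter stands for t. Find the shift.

The most frequent ciphertext letter is n (appears 4 times).
n is position 13; t is position 19.
Shift = -6≡20.

20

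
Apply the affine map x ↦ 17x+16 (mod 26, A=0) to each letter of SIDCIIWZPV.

S(18): 17·18+16=322≡10 → K
I(8): 17·8+16=152≡22 → W
D(3): 17·3+16=67≡15 → P
C(2): 17·2+16=50≡24 → Y
I(8): 17·8+16=152≡22 → W
I(8): 17·8+16=152≡22 → W
W(22): 17·22+16=390≡0 → A
Z(25): 17·25+16=441≡25 → Z
P(15): 17·15+16=271≡11 → L
V(21): 17·21+16=373≡9 → J

KWPYWWAZLJ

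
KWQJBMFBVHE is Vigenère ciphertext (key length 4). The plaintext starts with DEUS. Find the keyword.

HSWR

Subtract each crib letter from the matching ciphertext letter (mod 26):
K(10)−D(3)=7 → H
W(22)−E(4)=18 → S
Q(16)−U(20)=-4≡22 → W
J(9)−S(18)=-9≡17 → R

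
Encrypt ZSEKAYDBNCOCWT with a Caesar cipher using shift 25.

YRDJZXCAMBNBVS

Z(25): 25+25=50≡24 → Y
S(18): 18+25=43≡17 → R
E(4): 4+25=29≡3 → D
K(10): 10+25=35≡9 → J
A(0): 0+25=25 → Z
Y(24): 24+25=49≡23 → X
D(3): 3+25=28≡2 → C
B(1): 1+25=26≡0 → A
N(13): 13+25=38≡12 → M
C(2): 2+25=27≡1 → B
O(14): 14+25=39≡13 → N
C(2): 2+25=27≡1 → B
W(22): 22+25=47≡21 → V
T(19): 19+25=44≡18 → S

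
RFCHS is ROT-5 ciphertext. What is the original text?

R(17): 17−5=12 → M
F(5): 5−5=0 → A
C(2): 2−5=-3≡23 → X
H(7): 7−5=2 → C
S(18): 18−5=13 → N

MAXCN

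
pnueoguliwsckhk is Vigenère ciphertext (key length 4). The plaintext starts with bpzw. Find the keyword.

oyvi

Subtract each crib letter from the matching ciphertext letter (mod 26):
p(15)−b(1)=14 → o
n(13)−p(15)=-2≡24 → y
u(20)−z(25)=-5≡21 → v
e(4)−w(22)=-18≡8 → i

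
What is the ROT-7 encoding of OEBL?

O(14): 14+7=21 → V
E(4): 4+7=11 → L
B(1): 1+7=8 → I
L(11): 11+7=18 → S

VLIS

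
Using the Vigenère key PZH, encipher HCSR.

WBZG

Repeat the key across the message: PZHP
H(7)+P(15): 22 → W
C(2)+Z(25): 27≡1 → B
S(18)+H(7): 25 → Z
R(17)+P(15): 32≡6 → G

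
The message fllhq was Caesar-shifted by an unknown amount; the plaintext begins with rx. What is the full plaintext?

rxxtc

From the crib: f(5)−r(17)=-12≡14, so the shift is 14.
Subtract 14 from each ciphertext letter:
f(5): 5−14=-9≡17 → r
l(11): 11−14=-3≡23 → x
l(11): 11−14=-3≡23 → x
h(7): 7−14=-7≡19 → t
q(16): 16−14=2 → c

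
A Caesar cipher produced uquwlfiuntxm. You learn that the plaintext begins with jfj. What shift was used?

From the crib: u(20)−j(9)=11, so the shift is 11.

11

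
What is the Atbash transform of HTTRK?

SGGIP

H(7) → S(18)
T(19) → G(6)
T(19) → G(6)
R(17) → I(8)
K(10) → P(15)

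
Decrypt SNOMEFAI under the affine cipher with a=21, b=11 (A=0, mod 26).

The inverse of 21 mod 26 is 5, since 21·5=105≡1. Apply D(y)=5·(y−11) mod 26:
S(18): 5·(18−11)=35≡9 → J
N(13): 5·(13−11)=10 → K
O(14): 5·(14−11)=15 → P
M(12): 5·(12−11)=5 → F
E(4): 5·(4−11)=-35≡17 → R
F(5): 5·(5−11)=-30≡22 → W
A(0): 5·(0−11)=-55≡23 → X
I(8): 5·(8−11)=-15≡11 → L

JKPFRWXL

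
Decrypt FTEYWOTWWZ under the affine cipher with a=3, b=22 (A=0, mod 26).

DZUSAGZAAB

The inverse of 3 mod 26 is 9, since 3·9=27≡1. Apply D(y)=9·(y−22) mod 26:
F(5): 9·(5−22)=-153≡3 → D
T(19): 9·(19−22)=-27≡25 → Z
E(4): 9·(4−22)=-162≡20 → U
Y(24): 9·(24−22)=18 → S
W(22): 9·(22−22)=0 → A
O(14): 9·(14−22)=-72≡6 → G
T(19): 9·(19−22)=-27≡25 → Z
W(22): 9·(22−22)=0 → A
W(22): 9·(22−22)=0 → A
Z(25): 9·(25−22)=27≡1 → B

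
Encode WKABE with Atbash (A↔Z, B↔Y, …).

DPZYV

W(22) → D(3)
K(10) → P(15)
A(0) → Z(25)
B(1) → Y(24)
E(4) → V(21)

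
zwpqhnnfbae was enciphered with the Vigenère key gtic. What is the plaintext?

Repeat the key across the ciphertext: gticgticgti
z(25)−g(6): 19 → t
w(22)−t(19): 3 → d
p(15)−i(8): 7 → h
q(16)−c(2): 14 → o
h(7)−g(6): 1 → b
n(13)−t(19): -6≡20 → u
n(13)−i(8): 5 → f
f(5)−c(2): 3 → d
b(1)−g(6): -5≡21 → v
a(0)−t(19): -19≡7 → h
e(4)−i(8): -4≡22 → w

tdhobufdvhw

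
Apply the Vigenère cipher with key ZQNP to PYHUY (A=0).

OOUJX

Repeat the key across the message: ZQNPZ
P(15)+Z(25): 40≡14 → O
Y(24)+Q(16): 40≡14 → O
H(7)+N(13): 20 → U
U(20)+P(15): 35≡9 → J
Y(24)+Z(25): 49≡23 → X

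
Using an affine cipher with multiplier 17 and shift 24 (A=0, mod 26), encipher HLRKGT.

NDBMWJ

H(7): 17·7+24=143≡13 → N
L(11): 17·11+24=211≡3 → D
R(17): 17·17+24=313≡1 → B
K(10): 17·10+24=194≡12 → M
G(6): 17·6+24=126≡22 → W
T(19): 17·19+24=347≡9 → J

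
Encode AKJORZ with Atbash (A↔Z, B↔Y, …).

A(0) → Z(25)
K(10) → P(15)
J(9) → Q(16)
O(14) → L(11)
R(17) → I(8)
Z(25) → A(0)

ZPQLIA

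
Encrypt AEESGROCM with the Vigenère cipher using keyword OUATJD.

Repeat the key across the message: OUATJDOUA
A(0)+O(14): 14 → O
E(4)+U(20): 24 → Y
E(4)+A(0): 4 → E
S(18)+T(19): 37≡11 → L
G(6)+J(9): 15 → P
R(17)+D(3): 20 → U
O(14)+O(14): 28≡2 → C
C(2)+U(20): 22 → W
M(12)+A(0): 12 → M

OYELPUCWM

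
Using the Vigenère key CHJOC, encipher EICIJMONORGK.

GPLWLOVWCTIR

Repeat the key across the message: CHJOCCHJOCCH
E(4)+C(2): 6 → G
I(8)+H(7): 15 → P
C(2)+J(9): 11 → L
I(8)+O(14): 22 → W
J(9)+C(2): 11 → L
M(12)+C(2): 14 → O
O(14)+H(7): 21 → V
N(13)+J(9): 22 → W
O(14)+O(14): 28≡2 → C
R(17)+C(2): 19 → T
G(6)+C(2): 8 → I
K(10)+H(7): 17 → R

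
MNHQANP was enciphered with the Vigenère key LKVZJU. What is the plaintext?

Repeat the key across the ciphertext: LKVZJUL
M(12)−L(11): 1 → B
N(13)−K(10): 3 → D
H(7)−V(21): -14≡12 → M
Q(16)−Z(25): -9≡17 → R
A(0)−J(9): -9≡17 → R
N(13)−U(20): -7≡19 → T
P(15)−L(11): 4 → E

BDMRRTE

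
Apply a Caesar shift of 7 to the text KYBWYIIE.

RFIDFPPL

K(10): 10+7=17 → R
Y(24): 24+7=31≡5 → F
B(1): 1+7=8 → I
W(22): 22+7=29≡3 → D
Y(24): 24+7=31≡5 → F
I(8): 8+7=15 → P
I(8): 8+7=15 → P
E(4): 4+7=11 → L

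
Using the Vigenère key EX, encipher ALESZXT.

EIIPDUX

Repeat the key across the message: EXEXEXE
A(0)+E(4): 4 → E
L(11)+X(23): 34≡8 → I
E(4)+E(4): 8 → I
S(18)+X(23): 41≡15 → P
Z(25)+E(4): 29≡3 → D
X(23)+X(23): 46≡20 → U
T(19)+E(4): 23 → X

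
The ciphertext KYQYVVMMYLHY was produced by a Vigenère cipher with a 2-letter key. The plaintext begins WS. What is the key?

Subtract each crib letter from the matching ciphertext letter (mod 26):
K(10)−W(22)=-12≡14 → O
Y(24)−S(18)=6 → G

OG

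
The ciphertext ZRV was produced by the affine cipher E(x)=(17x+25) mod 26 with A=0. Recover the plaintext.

AYM

The inverse of 17 mod 26 is 23, since 17·23=391≡1. Apply D(y)=23·(y−25) mod 26:
Z(25): 23·(25−25)=0 → A
R(17): 23·(17−25)=-184≡24 → Y
V(21): 23·(21−25)=-92≡12 → M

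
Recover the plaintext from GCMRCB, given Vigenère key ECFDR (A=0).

CAHOLX

Repeat the key across the ciphertext: ECFDRE
G(6)−E(4): 2 → C
C(2)−C(2): 0 → A
M(12)−F(5): 7 → H
R(17)−D(3): 14 → O
C(2)−R(17): -15≡11 → L
B(1)−E(4): -3≡23 → X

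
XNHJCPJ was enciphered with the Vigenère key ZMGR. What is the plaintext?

Repeat the key across the ciphertext: ZMGRZMG
X(23)−Z(25): -2≡24 → Y
N(13)−M(12): 1 → B
H(7)−G(6): 1 → B
J(9)−R(17): -8≡18 → S
C(2)−Z(25): -23≡3 → D
P(15)−M(12): 3 → D
J(9)−G(6): 3 → D

YBBSDDD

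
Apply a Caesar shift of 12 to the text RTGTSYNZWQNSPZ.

DFSFEKZLICZEBL

R(17): 17+12=29≡3 → D
T(19): 19+12=31≡5 → F
G(6): 6+12=18 → S
T(19): 19+12=31≡5 → F
S(18): 18+12=30≡4 → E
Y(24): 24+12=36≡10 → K
N(13): 13+12=25 → Z
Z(25): 25+12=37≡11 → L
W(22): 22+12=34≡8 → I
Q(16): 16+12=28≡2 → C
N(13): 13+12=25 → Z
S(18): 18+12=30≡4 → E
P(15): 15+12=27≡1 → B
Z(25): 25+12=37≡11 → L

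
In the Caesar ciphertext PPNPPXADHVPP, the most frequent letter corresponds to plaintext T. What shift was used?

The most frequent ciphertext letter is P (appears 6 times).
P is position 15; T is position 19.
Shift = -4≡22.

22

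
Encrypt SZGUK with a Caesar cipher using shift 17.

S(18): 18+17=35≡9 → J
Z(25): 25+17=42≡16 → Q
G(6): 6+17=23 → X
U(20): 20+17=37≡11 → L
K(10): 10+17=27≡1 → B

JQXLB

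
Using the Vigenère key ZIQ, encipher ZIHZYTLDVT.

YQXYGJKLLS

Repeat the key across the message: ZIQZIQZIQZ
Z(25)+Z(25): 50≡24 → Y
I(8)+I(8): 16 → Q
H(7)+Q(16): 23 → X
Z(25)+Z(25): 50≡24 → Y
Y(24)+I(8): 32≡6 → G
T(19)+Q(16): 35≡9 → J
L(11)+Z(25): 36≡10 → K
D(3)+I(8): 11 → L
V(21)+Q(16): 37≡11 → L
T(19)+Z(25): 44≡18 → S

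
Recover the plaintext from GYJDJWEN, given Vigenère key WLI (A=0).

KNBHYOIC

Repeat the key across the ciphertext: WLIWLIWL
G(6)−W(22): -16≡10 → K
Y(24)−L(11): 13 → N
J(9)−I(8): 1 → B
D(3)−W(22): -19≡7 → H
J(9)−L(11): -2≡24 → Y
W(22)−I(8): 14 → O
E(4)−W(22): -18≡8 → I
N(13)−L(11): 2 → C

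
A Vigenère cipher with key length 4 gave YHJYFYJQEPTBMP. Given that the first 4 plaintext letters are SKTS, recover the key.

GXQG

Subtract each crib letter from the matching ciphertext letter (mod 26):
Y(24)−S(18)=6 → G
H(7)−K(10)=-3≡23 → X
J(9)−T(19)=-10≡16 → Q
Y(24)−S(18)=6 → G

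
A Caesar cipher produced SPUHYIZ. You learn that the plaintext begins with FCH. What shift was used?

13

From the crib: S(18)−F(5)=13, so the shift is 13.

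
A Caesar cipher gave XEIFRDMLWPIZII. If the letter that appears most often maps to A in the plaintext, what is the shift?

The most frequent ciphertext letter is I (appears 4 times).
I is position 8; A is position 0.
Shift = 8.

8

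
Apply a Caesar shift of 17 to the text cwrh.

c(2): 2+17=19 → t
w(22): 22+17=39≡13 → n
r(17): 17+17=34≡8 → i
h(7): 7+17=24 → y

tniy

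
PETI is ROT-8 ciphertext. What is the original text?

HWLA

P(15): 15−8=7 → H
E(4): 4−8=-4≡22 → W
T(19): 19−8=11 → L
I(8): 8−8=0 → A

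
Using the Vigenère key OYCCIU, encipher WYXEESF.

KWZGMMT

Repeat the key across the message: OYCCIUO
W(22)+O(14): 36≡10 → K
Y(24)+Y(24): 48≡22 → W
X(23)+C(2): 25 → Z
E(4)+C(2): 6 → G
E(4)+I(8): 12 → M
S(18)+U(20): 38≡12 → M
F(5)+O(14): 19 → T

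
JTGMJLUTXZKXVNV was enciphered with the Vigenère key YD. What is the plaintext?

Repeat the key across the ciphertext: YDYDYDYDYDYDYDY
J(9)−Y(24): -15≡11 → L
T(19)−D(3): 16 → Q
G(6)−Y(24): -18≡8 → I
M(12)−D(3): 9 → J
J(9)−Y(24): -15≡11 → L
L(11)−D(3): 8 → I
U(20)−Y(24): -4≡22 → W
T(19)−D(3): 16 → Q
X(23)−Y(24): -1≡25 → Z
Z(25)−D(3): 22 → W
K(10)−Y(24): -14≡12 → M
X(23)−D(3): 20 → U
V(21)−Y(24): -3≡23 → X
N(13)−D(3): 10 → K
V(21)−Y(24): -3≡23 → X

LQIJLIWQZWMUXKX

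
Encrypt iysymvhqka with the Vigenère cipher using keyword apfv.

inxtmkmlkp

Repeat the key across the message: apfvapfvap
i(8)+a(0): 8 → i
y(24)+p(15): 39≡13 → n
s(18)+f(5): 23 → x
y(24)+v(21): 45≡19 → t
m(12)+a(0): 12 → m
v(21)+p(15): 36≡10 → k
h(7)+f(5): 12 → m
q(16)+v(21): 37≡11 → l
k(10)+a(0): 10 → k
a(0)+p(15): 15 → p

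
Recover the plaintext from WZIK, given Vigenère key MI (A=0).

Repeat the key across the ciphertext: MIMI
W(22)−M(12): 10 → K
Z(25)−I(8): 17 → R
I(8)−M(12): -4≡22 → W
K(10)−I(8): 2 → C

KRWC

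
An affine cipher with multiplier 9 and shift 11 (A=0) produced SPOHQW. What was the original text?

VMJOPH

The inverse of 9 mod 26 is 3, since 9·3=27≡1. Apply D(y)=3·(y−11) mod 26:
S(18): 3·(18−11)=21 → V
P(15): 3·(15−11)=12 → M
O(14): 3·(14−11)=9 → J
H(7): 3·(7−11)=-12≡14 → O
Q(16): 3·(16−11)=15 → P
W(22): 3·(22−11)=33≡7 → H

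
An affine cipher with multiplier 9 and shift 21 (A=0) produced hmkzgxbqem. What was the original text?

kztmhgslbz

The inverse of 9 mod 26 is 3, since 9·3=27≡1. Apply D(y)=3·(y−21) mod 26:
h(7): 3·(7−21)=-42≡10 → k
m(12): 3·(12−21)=-27≡25 → z
k(10): 3·(10−21)=-33≡19 → t
z(25): 3·(25−21)=12 → m
g(6): 3·(6−21)=-45≡7 → h
x(23): 3·(23−21)=6 → g
b(1): 3·(1−21)=-60≡18 → s
q(16): 3·(16−21)=-15≡11 → l
e(4): 3·(4−21)=-51≡1 → b
m(12): 3·(12−21)=-27≡25 → z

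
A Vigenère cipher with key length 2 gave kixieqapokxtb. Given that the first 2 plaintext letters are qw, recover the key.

um

Subtract each crib letter from the matching ciphertext letter (mod 26):
k(10)−q(16)=-6≡20 → u
i(8)−w(22)=-14≡12 → m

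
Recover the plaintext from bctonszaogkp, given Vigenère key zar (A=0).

Repeat the key across the ciphertext: zarzarzarzar
b(1)−z(25): -24≡2 → c
c(2)−a(0): 2 → c
t(19)−r(17): 2 → c
o(14)−z(25): -11≡15 → p
n(13)−a(0): 13 → n
s(18)−r(17): 1 → b
z(25)−z(25): 0 → a
a(0)−a(0): 0 → a
o(14)−r(17): -3≡23 → x
g(6)−z(25): -19≡7 → h
k(10)−a(0): 10 → k
p(15)−r(17): -2≡24 → y

cccpnbaaxhky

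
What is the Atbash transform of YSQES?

Y(24) → B(1)
S(18) → H(7)
Q(16) → J(9)
E(4) → V(21)
S(18) → H(7)

BHJVH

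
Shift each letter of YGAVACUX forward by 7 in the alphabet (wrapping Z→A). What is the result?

Y(24): 24+7=31≡5 → F
G(6): 6+7=13 → N
A(0): 0+7=7 → H
V(21): 21+7=28≡2 → C
A(0): 0+7=7 → H
C(2): 2+7=9 → J
U(20): 20+7=27≡1 → B
X(23): 23+7=30≡4 → E

FNHCHJBE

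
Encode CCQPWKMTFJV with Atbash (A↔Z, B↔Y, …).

XXJKDPNGUQE

C(2) → X(23)
C(2) → X(23)
Q(16) → J(9)
P(15) → K(10)
W(22) → D(3)
K(10) → P(15)
M(12) → N(13)
T(19) → G(6)
F(5) → U(20)
J(9) → Q(16)
V(21) → E(4)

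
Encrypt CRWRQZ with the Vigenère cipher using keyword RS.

Repeat the key across the message: RSRSRS
C(2)+R(17): 19 → T
R(17)+S(18): 35≡9 → J
W(22)+R(17): 39≡13 → N
R(17)+S(18): 35≡9 → J
Q(16)+R(17): 33≡7 → H
Z(25)+S(18): 43≡17 → R

TJNJHR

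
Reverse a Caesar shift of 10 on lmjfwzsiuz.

bczvmpiykp

l(11): 11−10=1 → b
m(12): 12−10=2 → c
j(9): 9−10=-1≡25 → z
f(5): 5−10=-5≡21 → v
w(22): 22−10=12 → m
z(25): 25−10=15 → p
s(18): 18−10=8 → i
i(8): 8−10=-2≡24 → y
u(20): 20−10=10 → k
z(25): 25−10=15 → p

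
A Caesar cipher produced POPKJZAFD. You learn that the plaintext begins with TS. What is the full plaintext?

From the crib: P(15)−T(19)=-4≡22, so the shift is 22.
Subtract 22 from each ciphertext letter:
P(15): 15−22=-7≡19 → T
O(14): 14−22=-8≡18 → S
P(15): 15−22=-7≡19 → T
K(10): 10−22=-12≡14 → O
J(9): 9−22=-13≡13 → N
Z(25): 25−22=3 → D
A(0): 0−22=-22≡4 → E
F(5): 5−22=-17≡9 → J
D(3): 3−22=-19≡7 → H

TSTONDEJH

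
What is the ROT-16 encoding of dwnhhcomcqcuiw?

d(3): 3+16=19 → t
w(22): 22+16=38≡12 → m
n(13): 13+16=29≡3 → d
h(7): 7+16=23 → x
h(7): 7+16=23 → x
c(2): 2+16=18 → s
o(14): 14+16=30≡4 → e
m(12): 12+16=28≡2 → c
c(2): 2+16=18 → s
q(16): 16+16=32≡6 → g
c(2): 2+16=18 → s
u(20): 20+16=36≡10 → k
i(8): 8+16=24 → y
w(22): 22+16=38≡12 → m

tmdxxsecsgskym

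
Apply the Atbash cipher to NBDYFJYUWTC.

MYWBUQBFDGX

N(13) → M(12)
B(1) → Y(24)
D(3) → W(22)
Y(24) → B(1)
F(5) → U(20)
J(9) → Q(16)
Y(24) → B(1)
U(20) → F(5)
W(22) → D(3)
T(19) → G(6)
C(2) → X(23)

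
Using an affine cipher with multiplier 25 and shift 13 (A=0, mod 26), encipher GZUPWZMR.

G(6): 25·6+13=163≡7 → H
Z(25): 25·25+13=638≡14 → O
U(20): 25·20+13=513≡19 → T
P(15): 25·15+13=388≡24 → Y
W(22): 25·22+13=563≡17 → R
Z(25): 25·25+13=638≡14 → O
M(12): 25·12+13=313≡1 → B
R(17): 25·17+13=438≡22 → W

HOTYROBW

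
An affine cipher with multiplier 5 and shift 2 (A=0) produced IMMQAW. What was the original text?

WCCIKE

The inverse of 5 mod 26 is 21, since 5·21=105≡1. Apply D(y)=21·(y−2) mod 26:
I(8): 21·(8−2)=126≡22 → W
M(12): 21·(12−2)=210≡2 → C
M(12): 21·(12−2)=210≡2 → C
Q(16): 21·(16−2)=294≡8 → I
A(0): 21·(0−2)=-42≡10 → K
W(22): 21·(22−2)=420≡4 → E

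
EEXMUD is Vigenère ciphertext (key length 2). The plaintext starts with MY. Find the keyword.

SG

Subtract each crib letter from the matching ciphertext letter (mod 26):
E(4)−M(12)=-8≡18 → S
E(4)−Y(24)=-20≡6 → G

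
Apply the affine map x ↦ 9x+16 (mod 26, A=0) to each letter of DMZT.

RUHF

D(3): 9·3+16=43≡17 → R
M(12): 9·12+16=124≡20 → U
Z(25): 9·25+16=241≡7 → H
T(19): 9·19+16=187≡5 → F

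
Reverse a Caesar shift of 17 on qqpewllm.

zzynfuuv

q(16): 16−17=-1≡25 → z
q(16): 16−17=-1≡25 → z
p(15): 15−17=-2≡24 → y
e(4): 4−17=-13≡13 → n
w(22): 22−17=5 → f
l(11): 11−17=-6≡20 → u
l(11): 11−17=-6≡20 → u
m(12): 12−17=-5≡21 → v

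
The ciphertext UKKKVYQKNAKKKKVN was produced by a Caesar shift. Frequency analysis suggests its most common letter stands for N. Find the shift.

The most frequent ciphertext letter is K (appears 8 times).
K is position 10; N is position 13.
Shift = -3≡23.

23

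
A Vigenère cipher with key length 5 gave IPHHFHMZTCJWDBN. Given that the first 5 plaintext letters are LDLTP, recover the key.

Subtract each crib letter from the matching ciphertext letter (mod 26):
I(8)−L(11)=-3≡23 → X
P(15)−D(3)=12 → M
H(7)−L(11)=-4≡22 → W
H(7)−T(19)=-12≡14 → O
F(5)−P(15)=-10≡16 → Q

XMWOQ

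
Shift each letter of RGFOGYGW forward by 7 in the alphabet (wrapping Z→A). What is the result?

R(17): 17+7=24 → Y
G(6): 6+7=13 → N
F(5): 5+7=12 → M
O(14): 14+7=21 → V
G(6): 6+7=13 → N
Y(24): 24+7=31≡5 → F
G(6): 6+7=13 → N
W(22): 22+7=29≡3 → D

YNMVNFND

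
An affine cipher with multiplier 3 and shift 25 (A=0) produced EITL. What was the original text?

The inverse of 3 mod 26 is 9, since 3·9=27≡1. Apply D(y)=9·(y−25) mod 26:
E(4): 9·(4−25)=-189≡19 → T
I(8): 9·(8−25)=-153≡3 → D
T(19): 9·(19−25)=-54≡24 → Y
L(11): 9·(11−25)=-126≡4 → E

TDYE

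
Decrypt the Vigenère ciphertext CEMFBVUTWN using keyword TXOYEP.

JHYHXGBWIP

Repeat the key across the ciphertext: TXOYEPTXOY
C(2)−T(19): -17≡9 → J
E(4)−X(23): -19≡7 → H
M(12)−O(14): -2≡24 → Y
F(5)−Y(24): -19≡7 → H
B(1)−E(4): -3≡23 → X
V(21)−P(15): 6 → G
U(20)−T(19): 1 → B
T(19)−X(23): -4≡22 → W
W(22)−O(14): 8 → I
N(13)−Y(24): -11≡15 → P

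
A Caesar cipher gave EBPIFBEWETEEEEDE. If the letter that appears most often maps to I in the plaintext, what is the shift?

The most frequent ciphertext letter is E (appears 8 times).
E is position 4; I is position 8.
Shift = -4≡22.

22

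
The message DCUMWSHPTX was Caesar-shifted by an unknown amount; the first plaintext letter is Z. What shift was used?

4

From the crib: D(3)−Z(25)=-22≡4, so the shift is 4.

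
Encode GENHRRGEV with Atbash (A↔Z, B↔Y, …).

G(6) → T(19)
E(4) → V(21)
N(13) → M(12)
H(7) → S(18)
R(17) → I(8)
R(17) → I(8)
G(6) → T(19)
E(4) → V(21)
V(21) → E(4)

TVMSIITVE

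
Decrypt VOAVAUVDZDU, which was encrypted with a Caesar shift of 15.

V(21): 21−15=6 → G
O(14): 14−15=-1≡25 → Z
A(0): 0−15=-15≡11 → L
V(21): 21−15=6 → G
A(0): 0−15=-15≡11 → L
U(20): 20−15=5 → F
V(21): 21−15=6 → G
D(3): 3−15=-12≡14 → O
Z(25): 25−15=10 → K
D(3): 3−15=-12≡14 → O
U(20): 20−15=5 → F

GZLGLFGOKOF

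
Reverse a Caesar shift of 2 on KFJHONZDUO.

IDHFMLXBSM

K(10): 10−2=8 → I
F(5): 5−2=3 → D
J(9): 9−2=7 → H
H(7): 7−2=5 → F
O(14): 14−2=12 → M
N(13): 13−2=11 → L
Z(25): 25−2=23 → X
D(3): 3−2=1 → B
U(20): 20−2=18 → S
O(14): 14−2=12 → M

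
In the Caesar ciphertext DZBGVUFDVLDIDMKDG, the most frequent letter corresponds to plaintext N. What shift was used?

16

The most frequent ciphertext letter is D (appears 5 times).
D is position 3; N is position 13.
Shift = -10≡16.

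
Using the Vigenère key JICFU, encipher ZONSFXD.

IWPXZGL

Repeat the key across the message: JICFUJI
Z(25)+J(9): 34≡8 → I
O(14)+I(8): 22 → W
N(13)+C(2): 15 → P
S(18)+F(5): 23 → X
F(5)+U(20): 25 → Z
X(23)+J(9): 32≡6 → G
D(3)+I(8): 11 → L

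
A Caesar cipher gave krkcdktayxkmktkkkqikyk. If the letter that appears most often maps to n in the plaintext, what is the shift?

The most frequent ciphertext letter is k (appears 10 times).
k is position 10; n is position 13.
Shift = -3≡23.

23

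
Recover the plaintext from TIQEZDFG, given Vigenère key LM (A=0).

IWFSORUU

Repeat the key across the ciphertext: LMLMLMLM
T(19)−L(11): 8 → I
I(8)−M(12): -4≡22 → W
Q(16)−L(11): 5 → F
E(4)−M(12): -8≡18 → S
Z(25)−L(11): 14 → O
D(3)−M(12): -9≡17 → R
F(5)−L(11): -6≡20 → U
G(6)−M(12): -6≡20 → U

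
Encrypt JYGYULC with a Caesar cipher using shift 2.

LAIAWNE

J(9): 9+2=11 → L
Y(24): 24+2=26≡0 → A
G(6): 6+2=8 → I
Y(24): 24+2=26≡0 → A
U(20): 20+2=22 → W
L(11): 11+2=13 → N
C(2): 2+2=4 → E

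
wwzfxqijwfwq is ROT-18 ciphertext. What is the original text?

eehnfyqreney

w(22): 22−18=4 → e
w(22): 22−18=4 → e
z(25): 25−18=7 → h
f(5): 5−18=-13≡13 → n
x(23): 23−18=5 → f
q(16): 16−18=-2≡24 → y
i(8): 8−18=-10≡16 → q
j(9): 9−18=-9≡17 → r
w(22): 22−18=4 → e
f(5): 5−18=-13≡13 → n
w(22): 22−18=4 → e
q(16): 16−18=-2≡24 → y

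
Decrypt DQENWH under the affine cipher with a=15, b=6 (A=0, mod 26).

The inverse of 15 mod 26 is 7, since 15·7=105≡1. Apply D(y)=7·(y−6) mod 26:
D(3): 7·(3−6)=-21≡5 → F
Q(16): 7·(16−6)=70≡18 → S
E(4): 7·(4−6)=-14≡12 → M
N(13): 7·(13−6)=49≡23 → X
W(22): 7·(22−6)=112≡8 → I
H(7): 7·(7−6)=7 → H

FSMXIH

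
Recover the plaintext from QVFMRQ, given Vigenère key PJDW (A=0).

BMCQCH

Repeat the key across the ciphertext: PJDWPJ
Q(16)−P(15): 1 → B
V(21)−J(9): 12 → M
F(5)−D(3): 2 → C
M(12)−W(22): -10≡16 → Q
R(17)−P(15): 2 → C
Q(16)−J(9): 7 → H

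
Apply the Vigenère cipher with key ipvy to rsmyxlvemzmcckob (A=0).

zhhwfaqcuohakzjz

Repeat the key across the message: ipvyipvyipvyipvy
r(17)+i(8): 25 → z
s(18)+p(15): 33≡7 → h
m(12)+v(21): 33≡7 → h
y(24)+y(24): 48≡22 → w
x(23)+i(8): 31≡5 → f
l(11)+p(15): 26≡0 → a
v(21)+v(21): 42≡16 → q
e(4)+y(24): 28≡2 → c
m(12)+i(8): 20 → u
z(25)+p(15): 40≡14 → o
m(12)+v(21): 33≡7 → h
c(2)+y(24): 26≡0 → a
c(2)+i(8): 10 → k
k(10)+p(15): 25 → z
o(14)+v(21): 35≡9 → j
b(1)+y(24): 25 → z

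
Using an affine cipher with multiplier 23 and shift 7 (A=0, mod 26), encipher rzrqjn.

r(17): 23·17+7=398≡8 → i
z(25): 23·25+7=582≡10 → k
r(17): 23·17+7=398≡8 → i
q(16): 23·16+7=375≡11 → l
j(9): 23·9+7=214≡6 → g
n(13): 23·13+7=306≡20 → u

ikilgu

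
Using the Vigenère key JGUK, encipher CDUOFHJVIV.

Repeat the key across the message: JGUKJGUKJG
C(2)+J(9): 11 → L
D(3)+G(6): 9 → J
U(20)+U(20): 40≡14 → O
O(14)+K(10): 24 → Y
F(5)+J(9): 14 → O
H(7)+G(6): 13 → N
J(9)+U(20): 29≡3 → D
V(21)+K(10): 31≡5 → F
I(8)+J(9): 17 → R
V(21)+G(6): 27≡1 → B

LJOYONDFRB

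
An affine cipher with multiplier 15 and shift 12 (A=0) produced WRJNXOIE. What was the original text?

SJFHZOYW

The inverse of 15 mod 26 is 7, since 15·7=105≡1. Apply D(y)=7·(y−12) mod 26:
W(22): 7·(22−12)=70≡18 → S
R(17): 7·(17−12)=35≡9 → J
J(9): 7·(9−12)=-21≡5 → F
N(13): 7·(13−12)=7 → H
X(23): 7·(23−12)=77≡25 → Z
O(14): 7·(14−12)=14 → O
I(8): 7·(8−12)=-28≡24 → Y
E(4): 7·(4−12)=-56≡22 → W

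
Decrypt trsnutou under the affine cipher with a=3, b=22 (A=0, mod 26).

zhqxizgi

The inverse of 3 mod 26 is 9, since 3·9=27≡1. Apply D(y)=9·(y−22) mod 26:
t(19): 9·(19−22)=-27≡25 → z
r(17): 9·(17−22)=-45≡7 → h
s(18): 9·(18−22)=-36≡16 → q
n(13): 9·(13−22)=-81≡23 → x
u(20): 9·(20−22)=-18≡8 → i
t(19): 9·(19−22)=-27≡25 → z
o(14): 9·(14−22)=-72≡6 → g
u(20): 9·(20−22)=-18≡8 → i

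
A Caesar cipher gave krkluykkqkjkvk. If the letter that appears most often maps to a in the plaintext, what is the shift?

The most frequent ciphertext letter is k (appears 7 times).
k is position 10; a is position 0.
Shift = 10.

10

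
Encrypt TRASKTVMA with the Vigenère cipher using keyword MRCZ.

Repeat the key across the message: MRCZMRCZM
T(19)+M(12): 31≡5 → F
R(17)+R(17): 34≡8 → I
A(0)+C(2): 2 → C
S(18)+Z(25): 43≡17 → R
K(10)+M(12): 22 → W
T(19)+R(17): 36≡10 → K
V(21)+C(2): 23 → X
M(12)+Z(25): 37≡11 → L
A(0)+M(12): 12 → M

FICRWKXLM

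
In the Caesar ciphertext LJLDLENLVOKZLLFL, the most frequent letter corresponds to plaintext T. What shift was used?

18

The most frequent ciphertext letter is L (appears 7 times).
L is position 11; T is position 19.
Shift = -8≡18.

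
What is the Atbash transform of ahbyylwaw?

a(0) → z(25)
h(7) → s(18)
b(1) → y(24)
y(24) → b(1)
y(24) → b(1)
l(11) → o(14)
w(22) → d(3)
a(0) → z(25)
w(22) → d(3)

zsybbodzd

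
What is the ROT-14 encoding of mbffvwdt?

m(12): 12+14=26≡0 → a
b(1): 1+14=15 → p
f(5): 5+14=19 → t
f(5): 5+14=19 → t
v(21): 21+14=35≡9 → j
w(22): 22+14=36≡10 → k
d(3): 3+14=17 → r
t(19): 19+14=33≡7 → h

apttjkrh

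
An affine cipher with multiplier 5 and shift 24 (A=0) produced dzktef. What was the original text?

The inverse of 5 mod 26 is 21, since 5·21=105≡1. Apply D(y)=21·(y−24) mod 26:
d(3): 21·(3−24)=-441≡1 → b
z(25): 21·(25−24)=21 → v
k(10): 21·(10−24)=-294≡18 → s
t(19): 21·(19−24)=-105≡25 → z
e(4): 21·(4−24)=-420≡22 → w
f(5): 21·(5−24)=-399≡17 → r

bvszwr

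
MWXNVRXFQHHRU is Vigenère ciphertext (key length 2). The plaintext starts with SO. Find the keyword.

Subtract each crib letter from the matching ciphertext letter (mod 26):
M(12)−S(18)=-6≡20 → U
W(22)−O(14)=8 → I

UI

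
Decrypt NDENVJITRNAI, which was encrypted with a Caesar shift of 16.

N(13): 13−16=-3≡23 → X
D(3): 3−16=-13≡13 → N
E(4): 4−16=-12≡14 → O
N(13): 13−16=-3≡23 → X
V(21): 21−16=5 → F
J(9): 9−16=-7≡19 → T
I(8): 8−16=-8≡18 → S
T(19): 19−16=3 → D
R(17): 17−16=1 → B
N(13): 13−16=-3≡23 → X
A(0): 0−16=-16≡10 → K
I(8): 8−16=-8≡18 → S

XNOXFTSDBXKS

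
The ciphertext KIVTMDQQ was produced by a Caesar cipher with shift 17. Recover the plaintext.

K(10): 10−17=-7≡19 → T
I(8): 8−17=-9≡17 → R
V(21): 21−17=4 → E
T(19): 19−17=2 → C
M(12): 12−17=-5≡21 → V
D(3): 3−17=-14≡12 → M
Q(16): 16−17=-1≡25 → Z
Q(16): 16−17=-1≡25 → Z

TRECVMZZ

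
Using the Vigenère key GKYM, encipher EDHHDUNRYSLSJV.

Repeat the key across the message: GKYMGKYMGKYMGK
E(4)+G(6): 10 → K
D(3)+K(10): 13 → N
H(7)+Y(24): 31≡5 → F
H(7)+M(12): 19 → T
D(3)+G(6): 9 → J
U(20)+K(10): 30≡4 → E
N(13)+Y(24): 37≡11 → L
R(17)+M(12): 29≡3 → D
Y(24)+G(6): 30≡4 → E
S(18)+K(10): 28≡2 → C
L(11)+Y(24): 35≡9 → J
S(18)+M(12): 30≡4 → E
J(9)+G(6): 15 → P
V(21)+K(10): 31≡5 → F

KNFTJELDECJEPF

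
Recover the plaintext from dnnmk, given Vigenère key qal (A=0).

nncwk

Repeat the key across the ciphertext: qalqa
d(3)−q(16): -13≡13 → n
n(13)−a(0): 13 → n
n(13)−l(11): 2 → c
m(12)−q(16): -4≡22 → w
k(10)−a(0): 10 → k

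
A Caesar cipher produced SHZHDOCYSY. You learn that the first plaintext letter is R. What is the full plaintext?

RGYGCNBXRX

From the crib: S(18)−R(17)=1, so the shift is 1.
Subtract 1 from each ciphertext letter:
S(18): 18−1=17 → R
H(7): 7−1=6 → G
Z(25): 25−1=24 → Y
H(7): 7−1=6 → G
D(3): 3−1=2 → C
O(14): 14−1=13 → N
C(2): 2−1=1 → B
Y(24): 24−1=23 → X
S(18): 18−1=17 → R
Y(24): 24−1=23 → X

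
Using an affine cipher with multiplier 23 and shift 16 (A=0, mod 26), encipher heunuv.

h(7): 23·7+16=177≡21 → v
e(4): 23·4+16=108≡4 → e
u(20): 23·20+16=476≡8 → i
n(13): 23·13+16=315≡3 → d
u(20): 23·20+16=476≡8 → i
v(21): 23·21+16=499≡5 → f

veidif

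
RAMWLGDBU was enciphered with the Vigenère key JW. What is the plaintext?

IEDACKUFL

Repeat the key across the ciphertext: JWJWJWJWJ
R(17)−J(9): 8 → I
A(0)−W(22): -22≡4 → E
M(12)−J(9): 3 → D
W(22)−W(22): 0 → A
L(11)−J(9): 2 → C
G(6)−W(22): -16≡10 → K
D(3)−J(9): -6≡20 → U
B(1)−W(22): -21≡5 → F
U(20)−J(9): 11 → L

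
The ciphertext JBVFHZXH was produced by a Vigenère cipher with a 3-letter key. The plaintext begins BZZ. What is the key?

ICW

Subtract each crib letter from the matching ciphertext letter (mod 26):
J(9)−B(1)=8 → I
B(1)−Z(25)=-24≡2 → C
V(21)−Z(25)=-4≡22 → W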